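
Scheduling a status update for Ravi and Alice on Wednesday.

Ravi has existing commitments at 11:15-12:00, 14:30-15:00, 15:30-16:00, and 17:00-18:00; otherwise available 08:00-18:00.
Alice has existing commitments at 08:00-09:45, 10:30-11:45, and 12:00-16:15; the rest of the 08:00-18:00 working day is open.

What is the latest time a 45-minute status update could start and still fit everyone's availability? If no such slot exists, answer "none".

16:15

Ravi free within 08:00–18:00: 08:00–11:15, 12:00–14:30, 15:00–15:30, 16:00–17:00.
Alice free within 08:00–18:00: 09:45–10:30, 11:45–12:00, 16:15–18:00.
Ravi ∩ Alice: 09:45–10:30, 16:15–17:00.
Windows ≥ 45 min: 09:45–10:30, 16:15–17:00.
Latest start in the last window 16:15–17:00 is 17:00 − 45 min = 16:15.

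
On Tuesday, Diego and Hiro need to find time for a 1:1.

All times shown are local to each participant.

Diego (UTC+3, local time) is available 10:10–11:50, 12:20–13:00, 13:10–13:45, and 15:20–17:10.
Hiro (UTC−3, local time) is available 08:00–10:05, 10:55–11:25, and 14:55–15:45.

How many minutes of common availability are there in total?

60 minutes

Diego → UTC: 07:10–08:50, 09:20–10:00, 10:10–10:45, 12:20–14:10.
Hiro → UTC: 11:00–13:05, 13:55–14:25, 17:55–18:45.
Diego ∩ Hiro: 12:20–13:05, 13:55–14:10.
Total common minutes: 45 + 15 = 60.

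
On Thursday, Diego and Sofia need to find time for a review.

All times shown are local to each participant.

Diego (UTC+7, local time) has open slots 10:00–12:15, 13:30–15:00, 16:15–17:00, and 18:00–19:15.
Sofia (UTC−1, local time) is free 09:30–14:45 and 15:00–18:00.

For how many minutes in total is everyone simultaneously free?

75 minutes

Diego → UTC: 03:00–05:15, 06:30–08:00, 09:15–10:00, 11:00–12:15.
Sofia → UTC: 10:30–15:45, 16:00–19:00.
Diego ∩ Sofia: 11:00–12:15.
Total common minutes: 75.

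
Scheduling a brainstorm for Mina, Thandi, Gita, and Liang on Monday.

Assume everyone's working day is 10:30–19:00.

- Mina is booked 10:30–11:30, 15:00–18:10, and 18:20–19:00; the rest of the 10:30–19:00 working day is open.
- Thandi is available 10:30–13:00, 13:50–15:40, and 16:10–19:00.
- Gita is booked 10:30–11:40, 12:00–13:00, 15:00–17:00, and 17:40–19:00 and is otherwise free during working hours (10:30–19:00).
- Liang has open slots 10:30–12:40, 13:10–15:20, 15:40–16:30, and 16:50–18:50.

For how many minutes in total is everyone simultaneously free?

Mina free within 10:30–19:00: 11:30–15:00, 18:10–18:20.
Gita free within 10:30–19:00: 11:40–12:00, 13:00–15:00, 17:00–17:40.
Mina ∩ Thandi: 11:30–13:00, 13:50–15:00, 18:10–18:20.
Mina ∩ Thandi ∩ Gita: 11:40–12:00, 13:50–15:00.
Mina ∩ Thandi ∩ Gita ∩ Liang: 11:40–12:00, 13:50–15:00.
Total common minutes: 20 + 70 = 90.

90 minutes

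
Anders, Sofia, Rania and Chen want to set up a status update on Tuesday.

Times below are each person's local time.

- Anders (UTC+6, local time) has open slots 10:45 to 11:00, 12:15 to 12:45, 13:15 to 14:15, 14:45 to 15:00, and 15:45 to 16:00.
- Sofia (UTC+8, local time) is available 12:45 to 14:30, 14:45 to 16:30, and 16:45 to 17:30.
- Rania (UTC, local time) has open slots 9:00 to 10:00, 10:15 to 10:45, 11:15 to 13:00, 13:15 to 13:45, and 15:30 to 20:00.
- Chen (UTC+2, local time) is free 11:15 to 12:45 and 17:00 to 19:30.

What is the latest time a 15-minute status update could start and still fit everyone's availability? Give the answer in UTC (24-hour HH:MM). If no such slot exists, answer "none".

Anders → UTC: 04:45–05:00, 06:15–06:45, 07:15–08:15, 08:45–09:00, 09:45–10:00.
Sofia → UTC: 04:45–06:30, 06:45–08:30, 08:45–09:30.
Rania → UTC: 09:00–10:00, 10:15–10:45, 11:15–13:00, 13:15–13:45, 15:30–20:00.
Chen → UTC: 09:15–10:45, 15:00–17:30.
Anders ∩ Sofia: 04:45–05:00, 06:15–06:30, 07:15–08:15, 08:45–09:00.
Anders ∩ Sofia ∩ Rania: (none).
Anders ∩ Sofia ∩ Rania ∩ Chen: (none).
Windows ≥ 15 min: (none).

none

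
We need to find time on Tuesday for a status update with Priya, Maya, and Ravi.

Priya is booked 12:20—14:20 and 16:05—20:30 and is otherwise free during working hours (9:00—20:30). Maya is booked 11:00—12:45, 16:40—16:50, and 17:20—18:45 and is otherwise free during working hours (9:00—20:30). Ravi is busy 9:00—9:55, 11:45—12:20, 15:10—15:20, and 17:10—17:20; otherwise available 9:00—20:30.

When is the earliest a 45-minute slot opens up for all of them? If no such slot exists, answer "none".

09:55

Priya free within 09:00–20:30: 09:00–12:20, 14:20–16:05.
Maya free within 09:00–20:30: 09:00–11:00, 12:45–16:40, 16:50–17:20, 18:45–20:30.
Ravi free within 09:00–20:30: 09:55–11:45, 12:20–15:10, 15:20–17:10, 17:20–20:30.
Priya ∩ Maya: 09:00–11:00, 14:20–16:05.
Priya ∩ Maya ∩ Ravi: 09:55–11:00, 14:20–15:10, 15:20–16:05.
Windows ≥ 45 min: 09:55–11:00, 14:20–15:10, 15:20–16:05.
Earliest such window starts at 09:55.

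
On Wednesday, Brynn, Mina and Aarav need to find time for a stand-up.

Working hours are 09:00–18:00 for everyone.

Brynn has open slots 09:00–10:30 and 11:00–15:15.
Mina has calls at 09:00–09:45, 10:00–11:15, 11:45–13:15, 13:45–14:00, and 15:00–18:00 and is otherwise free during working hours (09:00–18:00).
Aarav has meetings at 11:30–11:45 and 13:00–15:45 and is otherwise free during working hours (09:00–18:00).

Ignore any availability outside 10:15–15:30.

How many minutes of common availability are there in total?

Mina free within 09:00–18:00: 09:45–10:00, 11:15–11:45, 13:15–13:45, 14:00–15:00.
Aarav free within 09:00–18:00: 09:00–11:30, 11:45–13:00, 15:45–18:00.
Brynn ∩ Mina: 09:45–10:00, 11:15–11:45, 13:15–13:45, 14:00–15:00.
Brynn ∩ Mina ∩ Aarav: 09:45–10:00, 11:15–11:30.
Restricted to 10:15–15:30: 11:15–11:30.
Total common minutes: 15.

15 minutes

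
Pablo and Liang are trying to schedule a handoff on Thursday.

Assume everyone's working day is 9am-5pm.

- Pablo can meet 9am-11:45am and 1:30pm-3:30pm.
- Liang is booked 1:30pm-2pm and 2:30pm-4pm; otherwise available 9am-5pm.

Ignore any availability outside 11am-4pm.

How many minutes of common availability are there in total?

75 minutes

Liang free within 09:00–17:00: 09:00–13:30, 14:00–14:30, 16:00–17:00.
Pablo ∩ Liang: 09:00–11:45, 14:00–14:30.
Restricted to 11:00–16:00: 11:00–11:45, 14:00–14:30.
Total common minutes: 45 + 30 = 75.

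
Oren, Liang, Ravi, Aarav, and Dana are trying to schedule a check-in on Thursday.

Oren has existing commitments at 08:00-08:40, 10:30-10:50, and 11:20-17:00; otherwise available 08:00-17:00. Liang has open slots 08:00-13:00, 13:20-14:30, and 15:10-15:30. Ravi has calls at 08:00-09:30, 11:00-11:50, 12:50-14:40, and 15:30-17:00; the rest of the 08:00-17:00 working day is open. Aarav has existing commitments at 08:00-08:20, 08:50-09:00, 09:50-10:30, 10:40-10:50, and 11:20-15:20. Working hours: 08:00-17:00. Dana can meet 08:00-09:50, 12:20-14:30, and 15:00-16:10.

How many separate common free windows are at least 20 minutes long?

Oren free within 08:00–17:00: 08:40–10:30, 10:50–11:20.
Ravi free within 08:00–17:00: 09:30–11:00, 11:50–12:50, 14:40–15:30.
Aarav free within 08:00–17:00: 08:20–08:50, 09:00–09:50, 10:30–10:40, 10:50–11:20, 15:20–17:00.
Oren ∩ Liang: 08:40–10:30, 10:50–11:20.
Oren ∩ Liang ∩ Ravi: 09:30–10:30, 10:50–11:00.
Oren ∩ Liang ∩ Ravi ∩ Aarav: 09:30–09:50, 10:50–11:00.
Oren ∩ Liang ∩ Ravi ∩ Aarav ∩ Dana: 09:30–09:50.
Windows ≥ 20 min: 09:30–09:50.
That's 1 window.

1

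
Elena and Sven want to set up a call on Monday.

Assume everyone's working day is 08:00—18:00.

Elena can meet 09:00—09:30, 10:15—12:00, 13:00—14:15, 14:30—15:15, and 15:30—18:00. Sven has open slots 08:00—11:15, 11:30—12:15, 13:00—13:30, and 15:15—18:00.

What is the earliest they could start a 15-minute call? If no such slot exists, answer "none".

09:00

Elena ∩ Sven: 09:00–09:30, 10:15–11:15, 11:30–12:00, 13:00–13:30, 15:30–18:00.
Windows ≥ 15 min: 09:00–09:30, 10:15–11:15, 11:30–12:00, 13:00–13:30, 15:30–18:00.
Earliest such window starts at 09:00.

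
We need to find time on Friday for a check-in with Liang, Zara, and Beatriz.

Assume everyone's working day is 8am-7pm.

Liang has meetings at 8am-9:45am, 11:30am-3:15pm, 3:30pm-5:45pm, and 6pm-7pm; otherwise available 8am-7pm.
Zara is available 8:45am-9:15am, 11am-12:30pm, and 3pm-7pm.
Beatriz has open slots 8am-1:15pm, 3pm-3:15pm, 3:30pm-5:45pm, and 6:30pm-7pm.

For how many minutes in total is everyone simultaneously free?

Liang free within 08:00–19:00: 09:45–11:30, 15:15–15:30, 17:45–18:00.
Liang ∩ Zara: 11:00–11:30, 15:15–15:30, 17:45–18:00.
Liang ∩ Zara ∩ Beatriz: 11:00–11:30.
Total common minutes: 30.

30 minutes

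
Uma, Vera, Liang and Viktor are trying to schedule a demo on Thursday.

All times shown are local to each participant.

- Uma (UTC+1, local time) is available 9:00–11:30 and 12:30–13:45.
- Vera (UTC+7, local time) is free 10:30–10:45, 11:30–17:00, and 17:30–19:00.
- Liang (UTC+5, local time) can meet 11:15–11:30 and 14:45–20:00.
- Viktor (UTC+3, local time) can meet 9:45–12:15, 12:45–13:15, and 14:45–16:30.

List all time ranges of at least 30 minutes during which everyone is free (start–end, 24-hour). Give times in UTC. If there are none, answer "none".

Uma → UTC: 08:00–10:30, 11:30–12:45.
Vera → UTC: 03:30–03:45, 04:30–10:00, 10:30–12:00.
Liang → UTC: 06:15–06:30, 09:45–15:00.
Viktor → UTC: 06:45–09:15, 09:45–10:15, 11:45–13:30.
Uma ∩ Vera: 08:00–10:00, 11:30–12:00.
Uma ∩ Vera ∩ Liang: 09:45–10:00, 11:30–12:00.
Uma ∩ Vera ∩ Liang ∩ Viktor: 09:45–10:00, 11:45–12:00.
Windows ≥ 30 min: (none).

none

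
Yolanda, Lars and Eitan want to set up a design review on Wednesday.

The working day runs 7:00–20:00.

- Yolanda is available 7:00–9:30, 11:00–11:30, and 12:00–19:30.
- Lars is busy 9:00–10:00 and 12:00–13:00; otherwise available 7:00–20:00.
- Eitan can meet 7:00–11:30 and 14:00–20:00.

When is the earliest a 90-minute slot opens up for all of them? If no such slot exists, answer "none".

07:00

Lars free within 07:00–20:00: 07:00–09:00, 10:00–12:00, 13:00–20:00.
Yolanda ∩ Lars: 07:00–09:00, 11:00–11:30, 13:00–19:30.
Yolanda ∩ Lars ∩ Eitan: 07:00–09:00, 11:00–11:30, 14:00–19:30.
Windows ≥ 90 min: 07:00–09:00, 14:00–19:30.
Earliest such window starts at 07:00.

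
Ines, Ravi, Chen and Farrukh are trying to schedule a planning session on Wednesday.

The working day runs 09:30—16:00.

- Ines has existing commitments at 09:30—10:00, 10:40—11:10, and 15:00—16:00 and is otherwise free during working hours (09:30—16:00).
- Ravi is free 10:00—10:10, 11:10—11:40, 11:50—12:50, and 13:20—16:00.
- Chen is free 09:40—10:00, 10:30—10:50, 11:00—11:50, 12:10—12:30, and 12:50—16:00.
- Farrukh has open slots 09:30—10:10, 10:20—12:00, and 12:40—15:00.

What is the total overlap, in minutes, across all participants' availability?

Ines free within 09:30–16:00: 10:00–10:40, 11:10–15:00.
Ines ∩ Ravi: 10:00–10:10, 11:10–11:40, 11:50–12:50, 13:20–15:00.
Ines ∩ Ravi ∩ Chen: 11:10–11:40, 12:10–12:30, 13:20–15:00.
Ines ∩ Ravi ∩ Chen ∩ Farrukh: 11:10–11:40, 13:20–15:00.
Total common minutes: 30 + 100 = 130.

130 minutes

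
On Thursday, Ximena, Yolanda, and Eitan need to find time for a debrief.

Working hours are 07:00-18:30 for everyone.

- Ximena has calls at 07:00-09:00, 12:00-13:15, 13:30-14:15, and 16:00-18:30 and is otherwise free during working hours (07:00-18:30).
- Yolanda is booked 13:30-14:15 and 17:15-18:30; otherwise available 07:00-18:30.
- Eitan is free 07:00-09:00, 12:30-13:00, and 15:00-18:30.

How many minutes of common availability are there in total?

60 minutes

Ximena free within 07:00–18:30: 09:00–12:00, 13:15–13:30, 14:15–16:00.
Yolanda free within 07:00–18:30: 07:00–13:30, 14:15–17:15.
Ximena ∩ Yolanda: 09:00–12:00, 13:15–13:30, 14:15–16:00.
Ximena ∩ Yolanda ∩ Eitan: 15:00–16:00.
Total common minutes: 60.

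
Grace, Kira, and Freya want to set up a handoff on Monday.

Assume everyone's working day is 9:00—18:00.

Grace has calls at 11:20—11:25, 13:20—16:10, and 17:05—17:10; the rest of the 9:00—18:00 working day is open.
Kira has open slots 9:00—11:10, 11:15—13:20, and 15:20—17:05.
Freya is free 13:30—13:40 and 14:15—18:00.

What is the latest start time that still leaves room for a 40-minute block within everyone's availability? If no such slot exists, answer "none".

16:25

Grace free within 09:00–18:00: 09:00–11:20, 11:25–13:20, 16:10–17:05, 17:10–18:00.
Grace ∩ Kira: 09:00–11:10, 11:15–11:20, 11:25–13:20, 16:10–17:05.
Grace ∩ Kira ∩ Freya: 16:10–17:05.
Windows ≥ 40 min: 16:10–17:05.
Latest start in the last window 16:10–17:05 is 17:05 − 40 min = 16:25.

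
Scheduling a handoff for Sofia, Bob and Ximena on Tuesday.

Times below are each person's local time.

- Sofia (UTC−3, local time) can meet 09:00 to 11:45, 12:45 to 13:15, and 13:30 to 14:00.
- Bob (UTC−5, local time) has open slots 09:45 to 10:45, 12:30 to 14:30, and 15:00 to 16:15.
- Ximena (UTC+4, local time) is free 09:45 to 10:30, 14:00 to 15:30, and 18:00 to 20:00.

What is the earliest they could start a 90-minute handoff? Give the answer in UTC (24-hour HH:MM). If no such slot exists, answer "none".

none

Sofia → UTC: 12:00–14:45, 15:45–16:15, 16:30–17:00.
Bob → UTC: 14:45–15:45, 17:30–19:30, 20:00–21:15.
Ximena → UTC: 05:45–06:30, 10:00–11:30, 14:00–16:00.
Sofia ∩ Bob: (none).
Sofia ∩ Bob ∩ Ximena: (none).
Windows ≥ 90 min: (none).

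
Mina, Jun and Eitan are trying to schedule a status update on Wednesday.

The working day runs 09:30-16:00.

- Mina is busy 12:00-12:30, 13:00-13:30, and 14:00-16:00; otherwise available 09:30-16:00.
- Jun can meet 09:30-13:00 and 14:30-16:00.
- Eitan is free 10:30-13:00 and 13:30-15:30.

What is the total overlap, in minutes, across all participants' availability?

Mina free within 09:30–16:00: 09:30–12:00, 12:30–13:00, 13:30–14:00.
Mina ∩ Jun: 09:30–12:00, 12:30–13:00.
Mina ∩ Jun ∩ Eitan: 10:30–12:00, 12:30–13:00.
Total common minutes: 90 + 30 = 120.

120 minutes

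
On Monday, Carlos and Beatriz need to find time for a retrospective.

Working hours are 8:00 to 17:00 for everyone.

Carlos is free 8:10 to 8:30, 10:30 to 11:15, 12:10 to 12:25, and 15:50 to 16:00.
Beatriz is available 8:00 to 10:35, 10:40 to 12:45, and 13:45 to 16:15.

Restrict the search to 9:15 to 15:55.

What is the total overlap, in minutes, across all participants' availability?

60 minutes

Carlos ∩ Beatriz: 08:10–08:30, 10:30–10:35, 10:40–11:15, 12:10–12:25, 15:50–16:00.
Restricted to 09:15–15:55: 10:30–10:35, 10:40–11:15, 12:10–12:25, 15:50–15:55.
Total common minutes: 5 + 35 + 15 + 5 = 60.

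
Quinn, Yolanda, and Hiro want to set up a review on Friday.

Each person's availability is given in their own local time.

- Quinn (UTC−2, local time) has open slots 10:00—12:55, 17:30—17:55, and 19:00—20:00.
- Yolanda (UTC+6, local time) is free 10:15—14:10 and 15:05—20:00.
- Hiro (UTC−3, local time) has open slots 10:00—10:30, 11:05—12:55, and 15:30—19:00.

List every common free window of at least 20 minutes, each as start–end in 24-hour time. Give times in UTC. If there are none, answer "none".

13:00–13:30

Quinn → UTC: 12:00–14:55, 19:30–19:55, 21:00–22:00.
Yolanda → UTC: 04:15–08:10, 09:05–14:00.
Hiro → UTC: 13:00–13:30, 14:05–15:55, 18:30–22:00.
Quinn ∩ Yolanda: 12:00–14:00.
Quinn ∩ Yolanda ∩ Hiro: 13:00–13:30.
Windows ≥ 20 min: 13:00–13:30.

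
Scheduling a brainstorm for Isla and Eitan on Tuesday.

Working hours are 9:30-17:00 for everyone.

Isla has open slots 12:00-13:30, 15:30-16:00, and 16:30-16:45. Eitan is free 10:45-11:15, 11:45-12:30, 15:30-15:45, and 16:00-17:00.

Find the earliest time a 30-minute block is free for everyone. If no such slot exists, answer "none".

Isla ∩ Eitan: 12:00–12:30, 15:30–15:45, 16:30–16:45.
Windows ≥ 30 min: 12:00–12:30.
Earliest such window starts at 12:00.

12:00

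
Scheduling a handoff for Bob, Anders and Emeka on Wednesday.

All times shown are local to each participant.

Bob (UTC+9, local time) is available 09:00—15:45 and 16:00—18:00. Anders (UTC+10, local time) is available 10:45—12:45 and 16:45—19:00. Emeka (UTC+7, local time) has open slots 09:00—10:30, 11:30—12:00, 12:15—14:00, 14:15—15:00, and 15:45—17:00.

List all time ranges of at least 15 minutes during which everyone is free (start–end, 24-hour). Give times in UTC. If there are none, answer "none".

Bob → UTC: 00:00–06:45, 07:00–09:00.
Anders → UTC: 00:45–02:45, 06:45–09:00.
Emeka → UTC: 02:00–03:30, 04:30–05:00, 05:15–07:00, 07:15–08:00, 08:45–10:00.
Bob ∩ Anders: 00:45–02:45, 07:00–09:00.
Bob ∩ Anders ∩ Emeka: 02:00–02:45, 07:15–08:00, 08:45–09:00.
Windows ≥ 15 min: 02:00–02:45, 07:15–08:00, 08:45–09:00.

02:00–02:45, 07:15–08:00, 08:45–09:00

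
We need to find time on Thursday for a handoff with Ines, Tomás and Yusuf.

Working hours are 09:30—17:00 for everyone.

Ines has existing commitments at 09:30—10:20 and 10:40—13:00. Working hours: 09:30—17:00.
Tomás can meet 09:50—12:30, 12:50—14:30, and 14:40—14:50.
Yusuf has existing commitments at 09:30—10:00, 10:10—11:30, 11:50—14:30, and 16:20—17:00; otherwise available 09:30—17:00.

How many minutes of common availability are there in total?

10 minutes

Ines free within 09:30–17:00: 10:20–10:40, 13:00–17:00.
Yusuf free within 09:30–17:00: 10:00–10:10, 11:30–11:50, 14:30–16:20.
Ines ∩ Tomás: 10:20–10:40, 13:00–14:30, 14:40–14:50.
Ines ∩ Tomás ∩ Yusuf: 14:40–14:50.
Total common minutes: 10.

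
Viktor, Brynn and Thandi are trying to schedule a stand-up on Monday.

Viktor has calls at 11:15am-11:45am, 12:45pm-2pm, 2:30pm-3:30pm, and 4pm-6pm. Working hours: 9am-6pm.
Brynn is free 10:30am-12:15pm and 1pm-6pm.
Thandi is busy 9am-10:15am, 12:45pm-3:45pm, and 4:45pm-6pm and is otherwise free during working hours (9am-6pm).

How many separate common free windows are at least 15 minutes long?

Viktor free within 09:00–18:00: 09:00–11:15, 11:45–12:45, 14:00–14:30, 15:30–16:00.
Thandi free within 09:00–18:00: 10:15–12:45, 15:45–16:45.
Viktor ∩ Brynn: 10:30–11:15, 11:45–12:15, 14:00–14:30, 15:30–16:00.
Viktor ∩ Brynn ∩ Thandi: 10:30–11:15, 11:45–12:15, 15:45–16:00.
Windows ≥ 15 min: 10:30–11:15, 11:45–12:15, 15:45–16:00.
That's 3 windows.

3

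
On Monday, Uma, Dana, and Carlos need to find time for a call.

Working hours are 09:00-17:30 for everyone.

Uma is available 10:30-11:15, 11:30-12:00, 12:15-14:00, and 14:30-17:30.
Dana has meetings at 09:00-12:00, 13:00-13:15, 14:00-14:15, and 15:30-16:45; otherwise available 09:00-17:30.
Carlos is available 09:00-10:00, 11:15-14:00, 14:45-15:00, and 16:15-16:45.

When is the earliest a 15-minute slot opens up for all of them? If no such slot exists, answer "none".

12:15

Dana free within 09:00–17:30: 12:00–13:00, 13:15–14:00, 14:15–15:30, 16:45–17:30.
Uma ∩ Dana: 12:15–13:00, 13:15–14:00, 14:30–15:30, 16:45–17:30.
Uma ∩ Dana ∩ Carlos: 12:15–13:00, 13:15–14:00, 14:45–15:00.
Windows ≥ 15 min: 12:15–13:00, 13:15–14:00, 14:45–15:00.
Earliest such window starts at 12:15.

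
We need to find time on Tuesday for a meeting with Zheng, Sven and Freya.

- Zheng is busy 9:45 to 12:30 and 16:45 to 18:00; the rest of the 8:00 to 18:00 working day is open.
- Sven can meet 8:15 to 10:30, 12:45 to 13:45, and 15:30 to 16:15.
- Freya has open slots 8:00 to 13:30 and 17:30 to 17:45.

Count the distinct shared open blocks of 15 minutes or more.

Zheng free within 08:00–18:00: 08:00–09:45, 12:30–16:45.
Zheng ∩ Sven: 08:15–09:45, 12:45–13:45, 15:30–16:15.
Zheng ∩ Sven ∩ Freya: 08:15–09:45, 12:45–13:30.
Windows ≥ 15 min: 08:15–09:45, 12:45–13:30.
That's 2 windows.

2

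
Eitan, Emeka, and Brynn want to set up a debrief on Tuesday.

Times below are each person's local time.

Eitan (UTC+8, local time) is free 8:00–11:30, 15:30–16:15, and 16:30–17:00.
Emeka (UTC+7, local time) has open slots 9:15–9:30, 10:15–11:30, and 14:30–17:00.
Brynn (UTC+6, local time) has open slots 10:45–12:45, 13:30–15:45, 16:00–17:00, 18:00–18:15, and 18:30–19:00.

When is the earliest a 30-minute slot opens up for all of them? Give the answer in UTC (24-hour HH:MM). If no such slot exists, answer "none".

07:30

Eitan → UTC: 00:00–03:30, 07:30–08:15, 08:30–09:00.
Emeka → UTC: 02:15–02:30, 03:15–04:30, 07:30–10:00.
Brynn → UTC: 04:45–06:45, 07:30–09:45, 10:00–11:00, 12:00–12:15, 12:30–13:00.
Eitan ∩ Emeka: 02:15–02:30, 03:15–03:30, 07:30–08:15, 08:30–09:00.
Eitan ∩ Emeka ∩ Brynn: 07:30–08:15, 08:30–09:00.
Windows ≥ 30 min: 07:30–08:15, 08:30–09:00.
Earliest such window starts at 07:30.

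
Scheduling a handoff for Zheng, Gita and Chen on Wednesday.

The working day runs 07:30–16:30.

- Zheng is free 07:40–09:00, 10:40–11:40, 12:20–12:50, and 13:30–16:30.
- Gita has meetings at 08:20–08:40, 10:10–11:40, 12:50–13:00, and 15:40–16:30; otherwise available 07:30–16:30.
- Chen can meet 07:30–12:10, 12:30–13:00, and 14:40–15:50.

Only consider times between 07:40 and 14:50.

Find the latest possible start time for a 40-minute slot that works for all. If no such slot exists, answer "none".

07:40

Gita free within 07:30–16:30: 07:30–08:20, 08:40–10:10, 11:40–12:50, 13:00–15:40.
Zheng ∩ Gita: 07:40–08:20, 08:40–09:00, 12:20–12:50, 13:30–15:40.
Zheng ∩ Gita ∩ Chen: 07:40–08:20, 08:40–09:00, 12:30–12:50, 14:40–15:40.
Restricted to 07:40–14:50: 07:40–08:20, 08:40–09:00, 12:30–12:50, 14:40–14:50.
Windows ≥ 40 min: 07:40–08:20.
Latest start in the last window 07:40–08:20 is 08:20 − 40 min = 07:40.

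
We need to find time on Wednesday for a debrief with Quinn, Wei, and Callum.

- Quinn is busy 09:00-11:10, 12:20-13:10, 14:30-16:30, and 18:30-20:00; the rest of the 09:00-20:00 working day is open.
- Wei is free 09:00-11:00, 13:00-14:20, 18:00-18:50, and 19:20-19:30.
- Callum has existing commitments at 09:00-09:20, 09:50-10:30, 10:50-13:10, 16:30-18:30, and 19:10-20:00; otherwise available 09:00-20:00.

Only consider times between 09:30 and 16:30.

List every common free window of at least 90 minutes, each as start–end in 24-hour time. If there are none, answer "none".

none

Quinn free within 09:00–20:00: 11:10–12:20, 13:10–14:30, 16:30–18:30.
Callum free within 09:00–20:00: 09:20–09:50, 10:30–10:50, 13:10–16:30, 18:30–19:10.
Quinn ∩ Wei: 13:10–14:20, 18:00–18:30.
Quinn ∩ Wei ∩ Callum: 13:10–14:20.
Restricted to 09:30–16:30: 13:10–14:20.
Windows ≥ 90 min: (none).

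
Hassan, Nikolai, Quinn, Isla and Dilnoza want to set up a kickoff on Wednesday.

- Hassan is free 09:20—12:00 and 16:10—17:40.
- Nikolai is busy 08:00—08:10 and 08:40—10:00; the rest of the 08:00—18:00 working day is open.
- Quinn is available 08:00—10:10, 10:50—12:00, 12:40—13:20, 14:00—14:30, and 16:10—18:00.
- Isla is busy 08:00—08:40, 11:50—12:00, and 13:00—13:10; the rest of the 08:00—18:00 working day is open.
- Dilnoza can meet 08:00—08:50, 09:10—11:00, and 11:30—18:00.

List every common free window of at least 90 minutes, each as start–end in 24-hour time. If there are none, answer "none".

Nikolai free within 08:00–18:00: 08:10–08:40, 10:00–18:00.
Isla free within 08:00–18:00: 08:40–11:50, 12:00–13:00, 13:10–18:00.
Hassan ∩ Nikolai: 10:00–12:00, 16:10–17:40.
Hassan ∩ Nikolai ∩ Quinn: 10:00–10:10, 10:50–12:00, 16:10–17:40.
Hassan ∩ Nikolai ∩ Quinn ∩ Isla: 10:00–10:10, 10:50–11:50, 16:10–17:40.
Hassan ∩ Nikolai ∩ Quinn ∩ Isla ∩ Dilnoza: 10:00–10:10, 10:50–11:00, 11:30–11:50, 16:10–17:40.
Windows ≥ 90 min: 16:10–17:40.

16:10–17:40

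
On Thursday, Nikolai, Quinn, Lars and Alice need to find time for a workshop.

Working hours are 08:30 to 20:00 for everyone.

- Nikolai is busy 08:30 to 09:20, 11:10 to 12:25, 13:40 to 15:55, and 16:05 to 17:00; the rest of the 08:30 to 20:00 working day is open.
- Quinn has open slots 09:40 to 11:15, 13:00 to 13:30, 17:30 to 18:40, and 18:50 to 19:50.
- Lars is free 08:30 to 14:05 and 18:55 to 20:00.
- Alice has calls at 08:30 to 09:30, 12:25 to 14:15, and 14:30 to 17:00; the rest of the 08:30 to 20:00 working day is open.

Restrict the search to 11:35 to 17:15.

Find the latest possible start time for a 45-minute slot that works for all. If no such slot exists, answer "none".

Nikolai free within 08:30–20:00: 09:20–11:10, 12:25–13:40, 15:55–16:05, 17:00–20:00.
Alice free within 08:30–20:00: 09:30–12:25, 14:15–14:30, 17:00–20:00.
Nikolai ∩ Quinn: 09:40–11:10, 13:00–13:30, 17:30–18:40, 18:50–19:50.
Nikolai ∩ Quinn ∩ Lars: 09:40–11:10, 13:00–13:30, 18:55–19:50.
Nikolai ∩ Quinn ∩ Lars ∩ Alice: 09:40–11:10, 18:55–19:50.
Restricted to 11:35–17:15: (none).
Windows ≥ 45 min: (none).

none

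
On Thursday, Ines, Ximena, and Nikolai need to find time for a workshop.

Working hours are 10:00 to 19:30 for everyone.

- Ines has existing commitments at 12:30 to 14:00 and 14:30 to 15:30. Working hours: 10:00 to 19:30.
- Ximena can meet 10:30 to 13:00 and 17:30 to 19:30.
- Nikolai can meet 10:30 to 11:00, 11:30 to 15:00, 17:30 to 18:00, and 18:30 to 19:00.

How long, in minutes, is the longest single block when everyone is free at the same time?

60 minutes

Ines free within 10:00–19:30: 10:00–12:30, 14:00–14:30, 15:30–19:30.
Ines ∩ Ximena: 10:30–12:30, 17:30–19:30.
Ines ∩ Ximena ∩ Nikolai: 10:30–11:00, 11:30–12:30, 17:30–18:00, 18:30–19:00.
Common window lengths: 30, 60, 30, 30 min; longest is 60.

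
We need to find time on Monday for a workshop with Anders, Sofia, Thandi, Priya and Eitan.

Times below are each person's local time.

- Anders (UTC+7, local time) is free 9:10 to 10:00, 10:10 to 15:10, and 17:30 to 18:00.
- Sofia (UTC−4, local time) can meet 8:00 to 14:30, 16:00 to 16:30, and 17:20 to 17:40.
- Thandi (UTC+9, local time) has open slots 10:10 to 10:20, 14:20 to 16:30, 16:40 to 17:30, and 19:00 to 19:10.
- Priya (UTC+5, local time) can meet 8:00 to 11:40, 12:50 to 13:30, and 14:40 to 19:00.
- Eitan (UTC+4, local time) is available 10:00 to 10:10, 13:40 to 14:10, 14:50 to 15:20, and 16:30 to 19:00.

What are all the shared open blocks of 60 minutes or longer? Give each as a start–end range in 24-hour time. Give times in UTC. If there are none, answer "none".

none

Anders → UTC: 02:10–03:00, 03:10–08:10, 10:30–11:00.
Sofia → UTC: 12:00–18:30, 20:00–20:30, 21:20–21:40.
Thandi → UTC: 01:10–01:20, 05:20–07:30, 07:40–08:30, 10:00–10:10.
Priya → UTC: 03:00–06:40, 07:50–08:30, 09:40–14:00.
Eitan → UTC: 06:00–06:10, 09:40–10:10, 10:50–11:20, 12:30–15:00.
Anders ∩ Sofia: (none).
Anders ∩ Sofia ∩ Thandi: (none).
Anders ∩ Sofia ∩ Thandi ∩ Priya: (none).
Anders ∩ Sofia ∩ Thandi ∩ Priya ∩ Eitan: (none).
Windows ≥ 60 min: (none).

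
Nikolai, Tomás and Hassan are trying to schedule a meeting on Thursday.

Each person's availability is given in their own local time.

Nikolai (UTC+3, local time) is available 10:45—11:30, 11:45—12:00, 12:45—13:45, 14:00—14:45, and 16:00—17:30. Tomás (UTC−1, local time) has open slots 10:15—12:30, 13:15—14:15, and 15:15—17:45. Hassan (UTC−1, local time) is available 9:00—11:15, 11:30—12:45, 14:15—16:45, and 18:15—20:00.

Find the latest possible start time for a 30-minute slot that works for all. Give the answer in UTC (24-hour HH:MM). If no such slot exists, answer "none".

13:00

Nikolai → UTC: 07:45–08:30, 08:45–09:00, 09:45–10:45, 11:00–11:45, 13:00–14:30.
Tomás → UTC: 11:15–13:30, 14:15–15:15, 16:15–18:45.
Hassan → UTC: 10:00–12:15, 12:30–13:45, 15:15–17:45, 19:15–21:00.
Nikolai ∩ Tomás: 11:15–11:45, 13:00–13:30, 14:15–14:30.
Nikolai ∩ Tomás ∩ Hassan: 11:15–11:45, 13:00–13:30.
Windows ≥ 30 min: 11:15–11:45, 13:00–13:30.
Latest start in the last window 13:00–13:30 is 13:30 − 30 min = 13:00.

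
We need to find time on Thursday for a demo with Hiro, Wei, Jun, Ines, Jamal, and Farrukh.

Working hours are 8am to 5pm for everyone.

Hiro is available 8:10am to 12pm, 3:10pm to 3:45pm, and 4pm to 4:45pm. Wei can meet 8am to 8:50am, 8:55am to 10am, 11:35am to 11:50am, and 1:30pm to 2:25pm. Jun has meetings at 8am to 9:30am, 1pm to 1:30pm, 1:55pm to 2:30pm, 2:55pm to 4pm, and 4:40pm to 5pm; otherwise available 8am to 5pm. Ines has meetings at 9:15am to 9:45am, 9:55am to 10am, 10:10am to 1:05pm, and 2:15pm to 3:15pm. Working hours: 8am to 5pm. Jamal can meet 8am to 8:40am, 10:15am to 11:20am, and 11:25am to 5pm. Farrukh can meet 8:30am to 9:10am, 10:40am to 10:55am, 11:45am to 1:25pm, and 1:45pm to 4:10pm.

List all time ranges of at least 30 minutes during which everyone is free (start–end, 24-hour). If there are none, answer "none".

Jun free within 08:00–17:00: 09:30–13:00, 13:30–13:55, 14:30–14:55, 16:00–16:40.
Ines free within 08:00–17:00: 08:00–09:15, 09:45–09:55, 10:00–10:10, 13:05–14:15, 15:15–17:00.
Hiro ∩ Wei: 08:10–08:50, 08:55–10:00, 11:35–11:50.
Hiro ∩ Wei ∩ Jun: 09:30–10:00, 11:35–11:50.
Hiro ∩ Wei ∩ Jun ∩ Ines: 09:45–09:55.
Hiro ∩ Wei ∩ Jun ∩ Ines ∩ Jamal: (none).
Hiro ∩ Wei ∩ Jun ∩ Ines ∩ Jamal ∩ Farrukh: (none).
Windows ≥ 30 min: (none).

none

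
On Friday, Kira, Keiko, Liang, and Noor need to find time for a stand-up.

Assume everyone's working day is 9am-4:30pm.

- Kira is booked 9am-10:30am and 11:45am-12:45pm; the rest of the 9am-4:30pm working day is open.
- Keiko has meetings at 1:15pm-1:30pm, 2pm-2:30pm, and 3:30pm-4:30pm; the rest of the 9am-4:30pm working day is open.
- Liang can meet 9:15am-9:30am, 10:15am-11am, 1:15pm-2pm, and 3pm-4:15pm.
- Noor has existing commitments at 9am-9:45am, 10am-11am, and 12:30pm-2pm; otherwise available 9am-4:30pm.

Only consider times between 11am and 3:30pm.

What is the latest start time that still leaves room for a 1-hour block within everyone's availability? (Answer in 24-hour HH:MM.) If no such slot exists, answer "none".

Kira free within 09:00–16:30: 10:30–11:45, 12:45–16:30.
Keiko free within 09:00–16:30: 09:00–13:15, 13:30–14:00, 14:30–15:30.
Noor free within 09:00–16:30: 09:45–10:00, 11:00–12:30, 14:00–16:30.
Kira ∩ Keiko: 10:30–11:45, 12:45–13:15, 13:30–14:00, 14:30–15:30.
Kira ∩ Keiko ∩ Liang: 10:30–11:00, 13:30–14:00, 15:00–15:30.
Kira ∩ Keiko ∩ Liang ∩ Noor: 15:00–15:30.
Restricted to 11:00–15:30: 15:00–15:30.
Windows ≥ 60 min: (none).

none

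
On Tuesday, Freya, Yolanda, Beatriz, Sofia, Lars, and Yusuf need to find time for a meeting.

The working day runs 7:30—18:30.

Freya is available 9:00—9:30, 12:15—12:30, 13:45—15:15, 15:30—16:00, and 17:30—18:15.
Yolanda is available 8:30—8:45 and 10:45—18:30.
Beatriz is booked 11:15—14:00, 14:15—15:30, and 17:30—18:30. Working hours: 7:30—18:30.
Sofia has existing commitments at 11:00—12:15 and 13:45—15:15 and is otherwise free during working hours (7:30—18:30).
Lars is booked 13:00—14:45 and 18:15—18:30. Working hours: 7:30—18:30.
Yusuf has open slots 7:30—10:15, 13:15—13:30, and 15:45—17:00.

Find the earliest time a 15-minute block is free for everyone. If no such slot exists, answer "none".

15:45

Beatriz free within 07:30–18:30: 07:30–11:15, 14:00–14:15, 15:30–17:30.
Sofia free within 07:30–18:30: 07:30–11:00, 12:15–13:45, 15:15–18:30.
Lars free within 07:30–18:30: 07:30–13:00, 14:45–18:15.
Freya ∩ Yolanda: 12:15–12:30, 13:45–15:15, 15:30–16:00, 17:30–18:15.
Freya ∩ Yolanda ∩ Beatriz: 14:00–14:15, 15:30–16:00.
Freya ∩ Yolanda ∩ Beatriz ∩ Sofia: 15:30–16:00.
Freya ∩ Yolanda ∩ Beatriz ∩ Sofia ∩ Lars: 15:30–16:00.
Freya ∩ Yolanda ∩ Beatriz ∩ Sofia ∩ Lars ∩ Yusuf: 15:45–16:00.
Windows ≥ 15 min: 15:45–16:00.
Earliest such window starts at 15:45.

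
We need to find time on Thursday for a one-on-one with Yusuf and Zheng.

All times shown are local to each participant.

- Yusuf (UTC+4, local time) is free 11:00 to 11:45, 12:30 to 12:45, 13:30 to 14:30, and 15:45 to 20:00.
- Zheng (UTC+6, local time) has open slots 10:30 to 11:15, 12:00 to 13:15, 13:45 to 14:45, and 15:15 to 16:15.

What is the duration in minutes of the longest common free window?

45 minutes

Yusuf → UTC: 07:00–07:45, 08:30–08:45, 09:30–10:30, 11:45–16:00.
Zheng → UTC: 04:30–05:15, 06:00–07:15, 07:45–08:45, 09:15–10:15.
Yusuf ∩ Zheng: 07:00–07:15, 08:30–08:45, 09:30–10:15.
Common window lengths: 15, 15, 45 min; longest is 45.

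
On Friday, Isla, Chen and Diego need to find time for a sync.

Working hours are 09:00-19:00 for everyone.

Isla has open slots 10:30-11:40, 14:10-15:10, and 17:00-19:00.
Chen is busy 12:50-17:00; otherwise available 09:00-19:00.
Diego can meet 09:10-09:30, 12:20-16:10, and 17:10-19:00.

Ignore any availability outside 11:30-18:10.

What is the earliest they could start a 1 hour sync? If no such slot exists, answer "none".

Chen free within 09:00–19:00: 09:00–12:50, 17:00–19:00.
Isla ∩ Chen: 10:30–11:40, 17:00–19:00.
Isla ∩ Chen ∩ Diego: 17:10–19:00.
Restricted to 11:30–18:10: 17:10–18:10.
Windows ≥ 60 min: 17:10–18:10.
Earliest such window starts at 17:10.

17:10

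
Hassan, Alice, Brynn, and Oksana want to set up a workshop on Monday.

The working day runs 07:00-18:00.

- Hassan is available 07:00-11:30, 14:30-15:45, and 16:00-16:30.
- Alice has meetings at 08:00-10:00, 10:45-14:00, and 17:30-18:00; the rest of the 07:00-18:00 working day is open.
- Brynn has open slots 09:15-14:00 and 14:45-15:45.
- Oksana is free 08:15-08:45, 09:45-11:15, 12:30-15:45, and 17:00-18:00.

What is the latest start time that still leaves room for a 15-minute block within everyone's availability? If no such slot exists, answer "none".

15:30

Alice free within 07:00–18:00: 07:00–08:00, 10:00–10:45, 14:00–17:30.
Hassan ∩ Alice: 07:00–08:00, 10:00–10:45, 14:30–15:45, 16:00–16:30.
Hassan ∩ Alice ∩ Brynn: 10:00–10:45, 14:45–15:45.
Hassan ∩ Alice ∩ Brynn ∩ Oksana: 10:00–10:45, 14:45–15:45.
Windows ≥ 15 min: 10:00–10:45, 14:45–15:45.
Latest start in the last window 14:45–15:45 is 15:45 − 15 min = 15:30.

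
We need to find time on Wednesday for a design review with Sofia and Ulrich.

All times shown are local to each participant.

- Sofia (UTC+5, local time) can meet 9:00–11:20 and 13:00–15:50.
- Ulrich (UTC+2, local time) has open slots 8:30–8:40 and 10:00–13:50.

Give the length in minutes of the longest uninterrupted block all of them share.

170 minutes

Sofia → UTC: 04:00–06:20, 08:00–10:50.
Ulrich → UTC: 06:30–06:40, 08:00–11:50.
Sofia ∩ Ulrich: 08:00–10:50.
Single common window of 170 minutes.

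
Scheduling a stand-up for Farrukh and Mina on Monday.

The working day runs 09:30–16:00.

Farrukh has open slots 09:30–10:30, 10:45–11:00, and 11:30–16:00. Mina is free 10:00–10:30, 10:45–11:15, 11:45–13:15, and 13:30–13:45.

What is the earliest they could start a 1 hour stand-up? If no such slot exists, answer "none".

11:45

Farrukh ∩ Mina: 10:00–10:30, 10:45–11:00, 11:45–13:15, 13:30–13:45.
Windows ≥ 60 min: 11:45–13:15.
Earliest such window starts at 11:45.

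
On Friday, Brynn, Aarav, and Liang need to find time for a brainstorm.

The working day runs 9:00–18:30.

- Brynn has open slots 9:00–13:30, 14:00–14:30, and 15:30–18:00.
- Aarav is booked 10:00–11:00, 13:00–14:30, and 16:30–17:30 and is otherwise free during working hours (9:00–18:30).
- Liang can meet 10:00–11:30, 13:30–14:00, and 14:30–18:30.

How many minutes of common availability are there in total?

Aarav free within 09:00–18:30: 09:00–10:00, 11:00–13:00, 14:30–16:30, 17:30–18:30.
Brynn ∩ Aarav: 09:00–10:00, 11:00–13:00, 15:30–16:30, 17:30–18:00.
Brynn ∩ Aarav ∩ Liang: 11:00–11:30, 15:30–16:30, 17:30–18:00.
Total common minutes: 30 + 60 + 30 = 120.

120 minutes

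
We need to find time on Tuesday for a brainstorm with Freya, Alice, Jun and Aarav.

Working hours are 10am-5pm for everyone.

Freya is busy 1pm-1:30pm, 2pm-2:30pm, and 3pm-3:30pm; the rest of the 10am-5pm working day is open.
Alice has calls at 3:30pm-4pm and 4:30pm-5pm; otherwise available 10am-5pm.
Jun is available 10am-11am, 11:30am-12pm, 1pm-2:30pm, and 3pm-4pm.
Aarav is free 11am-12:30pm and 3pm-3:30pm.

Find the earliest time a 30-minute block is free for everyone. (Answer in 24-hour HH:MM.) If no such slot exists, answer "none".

Freya free within 10:00–17:00: 10:00–13:00, 13:30–14:00, 14:30–15:00, 15:30–17:00.
Alice free within 10:00–17:00: 10:00–15:30, 16:00–16:30.
Freya ∩ Alice: 10:00–13:00, 13:30–14:00, 14:30–15:00, 16:00–16:30.
Freya ∩ Alice ∩ Jun: 10:00–11:00, 11:30–12:00, 13:30–14:00.
Freya ∩ Alice ∩ Jun ∩ Aarav: 11:30–12:00.
Windows ≥ 30 min: 11:30–12:00.
Earliest such window starts at 11:30.

11:30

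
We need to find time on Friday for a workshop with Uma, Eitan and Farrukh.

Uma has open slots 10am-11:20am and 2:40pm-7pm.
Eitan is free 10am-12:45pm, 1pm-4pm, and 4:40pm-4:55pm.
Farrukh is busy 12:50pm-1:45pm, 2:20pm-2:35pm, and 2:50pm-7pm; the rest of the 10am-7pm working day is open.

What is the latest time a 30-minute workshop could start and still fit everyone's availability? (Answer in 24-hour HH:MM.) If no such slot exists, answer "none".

Farrukh free within 10:00–19:00: 10:00–12:50, 13:45–14:20, 14:35–14:50.
Uma ∩ Eitan: 10:00–11:20, 14:40–16:00, 16:40–16:55.
Uma ∩ Eitan ∩ Farrukh: 10:00–11:20, 14:40–14:50.
Windows ≥ 30 min: 10:00–11:20.
Latest start in the last window 10:00–11:20 is 11:20 − 30 min = 10:50.

10:50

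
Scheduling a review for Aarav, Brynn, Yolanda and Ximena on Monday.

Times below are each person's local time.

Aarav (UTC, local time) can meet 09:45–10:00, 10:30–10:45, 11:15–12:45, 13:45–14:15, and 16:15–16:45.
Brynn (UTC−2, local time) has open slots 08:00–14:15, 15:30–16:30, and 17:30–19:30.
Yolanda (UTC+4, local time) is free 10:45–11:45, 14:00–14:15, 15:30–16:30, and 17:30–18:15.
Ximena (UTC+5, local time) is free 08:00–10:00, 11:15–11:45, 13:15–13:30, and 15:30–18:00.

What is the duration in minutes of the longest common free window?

60 minutes

Aarav → UTC: 09:45–10:00, 10:30–10:45, 11:15–12:45, 13:45–14:15, 16:15–16:45.
Brynn → UTC: 10:00–16:15, 17:30–18:30, 19:30–21:30.
Yolanda → UTC: 06:45–07:45, 10:00–10:15, 11:30–12:30, 13:30–14:15.
Ximena → UTC: 03:00–05:00, 06:15–06:45, 08:15–08:30, 10:30–13:00.
Aarav ∩ Brynn: 10:30–10:45, 11:15–12:45, 13:45–14:15.
Aarav ∩ Brynn ∩ Yolanda: 11:30–12:30, 13:45–14:15.
Aarav ∩ Brynn ∩ Yolanda ∩ Ximena: 11:30–12:30.
Single common window of 60 minutes.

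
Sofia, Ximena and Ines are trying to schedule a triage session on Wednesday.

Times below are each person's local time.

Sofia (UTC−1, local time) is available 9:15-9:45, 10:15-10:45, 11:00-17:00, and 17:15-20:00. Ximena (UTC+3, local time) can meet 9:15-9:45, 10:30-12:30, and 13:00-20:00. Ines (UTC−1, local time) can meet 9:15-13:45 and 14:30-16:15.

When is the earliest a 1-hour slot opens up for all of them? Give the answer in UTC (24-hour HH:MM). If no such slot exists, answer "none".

Sofia → UTC: 10:15–10:45, 11:15–11:45, 12:00–18:00, 18:15–21:00.
Ximena → UTC: 06:15–06:45, 07:30–09:30, 10:00–17:00.
Ines → UTC: 10:15–14:45, 15:30–17:15.
Sofia ∩ Ximena: 10:15–10:45, 11:15–11:45, 12:00–17:00.
Sofia ∩ Ximena ∩ Ines: 10:15–10:45, 11:15–11:45, 12:00–14:45, 15:30–17:00.
Windows ≥ 60 min: 12:00–14:45, 15:30–17:00.
Earliest such window starts at 12:00.

12:00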